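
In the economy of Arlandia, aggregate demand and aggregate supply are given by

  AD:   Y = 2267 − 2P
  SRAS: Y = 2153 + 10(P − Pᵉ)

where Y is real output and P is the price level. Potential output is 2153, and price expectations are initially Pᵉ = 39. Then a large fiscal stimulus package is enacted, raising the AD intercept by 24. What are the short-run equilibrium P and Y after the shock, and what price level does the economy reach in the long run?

Short run: P = 44, Y = 2203. Long run: P = 69.

AD shifts right: new AD is Y = 2291 − 2P. With Pᵉ = 39, SRAS is Y = 1763 + 10P.
Short run: 2291 − 2P = 1763 + 10P gives 528 = 12P, so P = 44 and Y = 2291 − 2·44 = 2203.
Y = 2203 is above potential 2153; expectations adjust and SRAS shifts left until Y = 2153.
Long run: on the new AD curve, 2153 = 2291 − 2P gives P = 69.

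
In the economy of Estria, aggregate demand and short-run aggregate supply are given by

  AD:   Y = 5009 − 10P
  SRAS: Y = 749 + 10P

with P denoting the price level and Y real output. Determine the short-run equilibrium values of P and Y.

P = 213, Y = 2879

Set AD = SRAS: 5009 − 10P = 749 + 10P, so 4260 = 20P and P = 213.
Then Y = 5009 − 10·213 = 2879.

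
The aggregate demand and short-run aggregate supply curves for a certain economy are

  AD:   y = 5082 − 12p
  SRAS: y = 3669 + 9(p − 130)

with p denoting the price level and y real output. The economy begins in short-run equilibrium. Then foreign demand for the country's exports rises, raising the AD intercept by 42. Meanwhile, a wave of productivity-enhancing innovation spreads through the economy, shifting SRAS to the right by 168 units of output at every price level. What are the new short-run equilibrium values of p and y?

After both shocks: AD is y = 5124 − 12p and SRAS is y = 2667 + 9p.
Setting them equal: 2457 = 21p, so p = 117.
y = 5124 − 12·117 = 3720.

p = 117, y = 3720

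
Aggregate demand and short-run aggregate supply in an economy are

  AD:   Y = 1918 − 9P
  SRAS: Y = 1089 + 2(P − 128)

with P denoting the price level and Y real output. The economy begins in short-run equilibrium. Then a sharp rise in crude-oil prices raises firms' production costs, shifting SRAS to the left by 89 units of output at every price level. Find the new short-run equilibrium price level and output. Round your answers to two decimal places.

This is a negative supply shock: SRAS shifts left.
New SRAS: Y = 744 + 2P.
Set AD = SRAS: 1918 − 9P = 744 + 2P, so 1174 = 11P and P = 106.73.
Substituting into AD, Y = 957.45.

P = 106.73, Y = 957.45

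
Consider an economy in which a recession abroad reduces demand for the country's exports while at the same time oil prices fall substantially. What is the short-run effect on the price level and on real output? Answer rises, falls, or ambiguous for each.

The first event is a negative demand shock: AD shifts left, which by itself pushes P down and Y down.
The second is a favourable supply shock: SRAS shifts right, which by itself pushes P down and Y up.
Both shocks push P down, so P falls. The two shocks push Y in opposite directions, so the effect on Y is ambiguous.

Price level: falls; output: ambiguous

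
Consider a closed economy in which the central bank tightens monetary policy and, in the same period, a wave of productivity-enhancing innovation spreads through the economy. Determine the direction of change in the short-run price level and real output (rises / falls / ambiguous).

Price level: falls; output: ambiguous

The first event is a negative demand shock: AD shifts left, which by itself pushes P down and Y down.
The second is a favourable supply shock: SRAS shifts right, which by itself pushes P down and Y up.
Both shocks push P down, so P falls. The two shocks push Y in opposite directions, so the effect on Y is ambiguous.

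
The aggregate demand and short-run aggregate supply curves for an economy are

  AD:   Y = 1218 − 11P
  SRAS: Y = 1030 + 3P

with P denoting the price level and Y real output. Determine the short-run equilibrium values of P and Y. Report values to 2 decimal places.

Set AD = SRAS: 1218 − 11P = 1030 + 3P, so 188 = 14P and P = 13.43.
Substituting into AD, Y = 1218 − 11P = 1070.29.

P = 13.43, Y = 1070.29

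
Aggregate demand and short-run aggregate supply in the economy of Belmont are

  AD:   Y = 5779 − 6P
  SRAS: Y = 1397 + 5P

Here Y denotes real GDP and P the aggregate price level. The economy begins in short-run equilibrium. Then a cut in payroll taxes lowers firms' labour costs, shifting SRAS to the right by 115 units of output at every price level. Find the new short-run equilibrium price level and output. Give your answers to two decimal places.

P = 387.91, Y = 3451.55

This is a positive supply shock: SRAS shifts right.
New SRAS: Y = 1512 + 5P.
Set AD = SRAS: 5779 − 6P = 1512 + 5P, so 4267 = 11P and P = 387.91.
Substituting into AD, Y = 3451.55.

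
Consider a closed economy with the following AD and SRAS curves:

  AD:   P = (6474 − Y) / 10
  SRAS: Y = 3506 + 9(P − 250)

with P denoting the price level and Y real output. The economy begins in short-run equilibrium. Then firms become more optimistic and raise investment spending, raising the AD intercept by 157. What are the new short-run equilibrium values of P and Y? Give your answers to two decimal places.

This is a positive demand shock: AD shifts right.
New AD: Y = 6631 − 10P.
SRAS can be written Y = 1256 + 9P.
Set AD = SRAS: 6631 − 10P = 1256 + 9P, so 5375 = 19P and P = 282.89.
Substituting into AD, Y = 3802.05.

P = 282.89, Y = 3802.05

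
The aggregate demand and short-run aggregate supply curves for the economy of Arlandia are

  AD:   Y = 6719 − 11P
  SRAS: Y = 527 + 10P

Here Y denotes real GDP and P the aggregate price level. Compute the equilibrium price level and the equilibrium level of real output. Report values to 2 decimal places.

P = 294.86, Y = 3475.57

Set AD = SRAS: 6719 − 11P = 527 + 10P, so 6192 = 21P and P = 294.86.
Substituting into AD, Y = 6719 − 11P = 3475.57.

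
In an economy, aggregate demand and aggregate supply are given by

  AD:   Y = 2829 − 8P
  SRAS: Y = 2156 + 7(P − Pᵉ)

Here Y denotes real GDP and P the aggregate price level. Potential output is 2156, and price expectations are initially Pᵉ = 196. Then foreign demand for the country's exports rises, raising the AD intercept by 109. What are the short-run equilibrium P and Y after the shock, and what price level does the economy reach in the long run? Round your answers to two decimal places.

AD shifts right: new AD is Y = 2938 − 8P. With Pᵉ = 196, SRAS is Y = 784 + 7P.
Short run: 2938 − 8P = 784 + 7P gives 2154 = 15P, so P = 143.60 and Y = 2938 − 8P = 1789.20.
Y = 1789.20 is below potential 2156; expectations adjust and SRAS shifts right until Y = 2156.
Long run: on the new AD curve, 2156 = 2938 − 8P gives P = 97.75.

Short run: P = 143.60, Y = 1789.20. Long run: P = 97.75.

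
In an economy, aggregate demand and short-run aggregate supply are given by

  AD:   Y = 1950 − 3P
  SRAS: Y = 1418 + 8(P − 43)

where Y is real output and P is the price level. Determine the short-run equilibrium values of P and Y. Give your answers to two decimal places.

Write SRAS as Y = 1418 + 8P − 344 = 1074 + 8P.
Set AD = SRAS: 1950 − 3P = 1074 + 8P, so 876 = 11P and P = 79.64.
Substituting into AD, Y = 1950 − 3P = 1711.09.

P = 79.64, Y = 1711.09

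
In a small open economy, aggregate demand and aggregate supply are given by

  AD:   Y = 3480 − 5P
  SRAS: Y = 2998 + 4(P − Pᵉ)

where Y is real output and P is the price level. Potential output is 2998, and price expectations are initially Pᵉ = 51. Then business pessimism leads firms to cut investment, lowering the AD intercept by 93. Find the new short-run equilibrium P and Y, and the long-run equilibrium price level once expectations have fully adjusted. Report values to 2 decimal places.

Short run: P = 65.89, Y = 3057.56. Long run: P = 77.80.

AD shifts left: new AD is Y = 3387 − 5P. With Pᵉ = 51, SRAS is Y = 2794 + 4P.
Short run: 3387 − 5P = 2794 + 4P gives 593 = 9P, so P = 65.89 and Y = 3387 − 5P = 3057.56.
Y = 3057.56 is above potential 2998; expectations adjust and SRAS shifts left until Y = 2998.
Long run: on the new AD curve, 2998 = 3387 − 5P gives P = 77.80.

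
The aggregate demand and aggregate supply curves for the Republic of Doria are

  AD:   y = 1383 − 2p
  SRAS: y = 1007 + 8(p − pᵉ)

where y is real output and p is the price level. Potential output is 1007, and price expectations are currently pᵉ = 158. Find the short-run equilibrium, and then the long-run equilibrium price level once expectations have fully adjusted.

Short run: with pᵉ = 158, SRAS is y = 8p − 257. Setting AD = SRAS gives 1640 = 10p, so p = 164 and y = 1383 − 2·164 = 1055.
Output 1055 is above potential 1007, so over time expected prices rise and SRAS shifts left until y returns to 1007.
Long run: y = 1007 on the AD curve gives 1007 = 1383 − 2p, so p = 188.

Short run: p = 164, y = 1055. Long run: p = 188.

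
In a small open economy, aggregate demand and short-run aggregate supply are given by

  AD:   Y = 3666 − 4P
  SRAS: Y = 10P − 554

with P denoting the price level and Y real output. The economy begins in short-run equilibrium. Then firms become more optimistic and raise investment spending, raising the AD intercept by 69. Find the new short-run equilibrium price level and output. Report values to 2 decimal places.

This is a positive demand shock: AD shifts right.
New AD: Y = 3735 − 4P.
Set AD = SRAS: 3735 − 4P = 10P − 554, so 4289 = 14P and P = 306.36.
Substituting into AD, Y = 2509.57.

P = 306.36, Y = 2509.57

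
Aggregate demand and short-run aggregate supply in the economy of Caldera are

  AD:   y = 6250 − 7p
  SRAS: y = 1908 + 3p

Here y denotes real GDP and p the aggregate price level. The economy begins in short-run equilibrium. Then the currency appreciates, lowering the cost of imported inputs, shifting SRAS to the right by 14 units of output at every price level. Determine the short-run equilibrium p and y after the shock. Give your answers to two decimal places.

This is a positive supply shock: SRAS shifts right.
New SRAS: y = 1922 + 3p.
Set AD = SRAS: 6250 − 7p = 1922 + 3p, so 4328 = 10p and p = 432.80.
Substituting into AD, y = 3220.40.

p = 432.80, y = 3220.40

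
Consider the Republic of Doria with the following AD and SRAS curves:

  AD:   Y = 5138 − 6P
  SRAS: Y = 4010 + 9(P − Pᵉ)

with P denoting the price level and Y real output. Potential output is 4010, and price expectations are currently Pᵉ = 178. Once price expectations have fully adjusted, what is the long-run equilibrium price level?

Long-run P = 188

Short run: with Pᵉ = 178, SRAS is Y = 2408 + 9P. Setting AD = SRAS gives 2730 = 15P, so P = 182 and Y = 5138 − 6·182 = 4046.
Output 4046 is above potential 4010, so over time expected prices rise and SRAS shifts left until Y returns to 4010.
Long run: Y = 4010 on the AD curve gives 4010 = 5138 − 6P, so P = 188.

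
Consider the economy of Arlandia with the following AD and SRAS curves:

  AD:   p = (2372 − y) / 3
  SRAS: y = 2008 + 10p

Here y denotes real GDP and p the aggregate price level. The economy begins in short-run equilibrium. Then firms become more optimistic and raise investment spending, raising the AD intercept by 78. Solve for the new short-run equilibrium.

p = 34, y = 2348

This is a positive demand shock: AD shifts right.
New AD: y = 2450 − 3p.
Set AD = SRAS: 2450 − 3p = 2008 + 10p, so 442 = 13p and p = 34.
y = 2450 − 3·34 = 2348.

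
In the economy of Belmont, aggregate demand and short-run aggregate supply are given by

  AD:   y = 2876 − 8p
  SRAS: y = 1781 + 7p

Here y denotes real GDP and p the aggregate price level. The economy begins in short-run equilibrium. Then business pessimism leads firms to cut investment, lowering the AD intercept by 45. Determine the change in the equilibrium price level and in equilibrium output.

This is a negative demand shock: AD shifts left.
New AD: y = 2831 − 8p.
Set AD = SRAS: 2831 − 8p = 1781 + 7p, so 1050 = 15p and p = 70.
y = 2831 − 8·70 = 2271.
Initially p = 73, y = 2292, so Δp = -3 and Δy = -21.

Δp = -3, Δy = -21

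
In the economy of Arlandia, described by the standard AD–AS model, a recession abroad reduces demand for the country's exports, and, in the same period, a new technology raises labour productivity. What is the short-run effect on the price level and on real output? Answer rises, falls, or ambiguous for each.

The first event is a negative demand shock: AD shifts left, which by itself pushes P down and Y down.
The second is a favourable supply shock: SRAS shifts right, which by itself pushes P down and Y up.
Both shocks push P down, so P falls. The two shocks push Y in opposite directions, so the effect on Y is ambiguous.

Price level: falls; output: ambiguous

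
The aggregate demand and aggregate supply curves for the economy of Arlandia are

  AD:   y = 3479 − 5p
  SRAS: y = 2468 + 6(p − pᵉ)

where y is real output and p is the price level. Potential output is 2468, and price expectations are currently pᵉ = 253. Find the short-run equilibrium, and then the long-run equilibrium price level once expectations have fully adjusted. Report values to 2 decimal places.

Short run: with pᵉ = 253, SRAS is y = 950 + 6p. Setting AD = SRAS gives 2529 = 11p, so p = 229.91 and y = 3479 − 5p = 2329.45.
Output 2329.45 is below potential 2468, so over time expected prices fall and SRAS shifts right until y returns to 2468.
Long run: y = 2468 on the AD curve gives 2468 = 3479 − 5p, so p = 202.20.

Short run: p = 229.91, y = 2329.45. Long run: p = 202.20.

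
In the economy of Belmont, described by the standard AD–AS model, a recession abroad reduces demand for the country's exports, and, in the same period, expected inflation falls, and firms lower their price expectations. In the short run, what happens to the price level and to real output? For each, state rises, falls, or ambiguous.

The first event is a negative demand shock: AD shifts left, which by itself pushes P down and Y down.
The second is a favourable supply shock: SRAS shifts right, which by itself pushes P down and Y up.
Both shocks push P down, so P falls. The two shocks push Y in opposite directions, so the effect on Y is ambiguous.

Price level: falls; output: ambiguous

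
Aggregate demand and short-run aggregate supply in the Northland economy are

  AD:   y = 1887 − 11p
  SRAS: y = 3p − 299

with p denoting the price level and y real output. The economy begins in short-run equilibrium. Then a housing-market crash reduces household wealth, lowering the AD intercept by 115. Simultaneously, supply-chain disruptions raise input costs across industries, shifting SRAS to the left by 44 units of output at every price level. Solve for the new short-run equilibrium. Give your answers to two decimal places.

p = 151.07, y = 110.21

After both shocks: AD is y = 1772 − 11p and SRAS is y = 3p − 343.
Setting them equal: 2115 = 14p, so p = 151.07.
Substituting into AD, y = 110.21.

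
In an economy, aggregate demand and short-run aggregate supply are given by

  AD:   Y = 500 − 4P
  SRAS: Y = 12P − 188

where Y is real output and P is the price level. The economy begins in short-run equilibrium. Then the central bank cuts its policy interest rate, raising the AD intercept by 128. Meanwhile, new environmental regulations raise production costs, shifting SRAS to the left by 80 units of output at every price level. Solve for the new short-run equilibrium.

After both shocks: AD is Y = 628 − 4P and SRAS is Y = 12P − 268.
Setting them equal: 896 = 16P, so P = 56.
Y = 628 − 4·56 = 404.

P = 56, Y = 404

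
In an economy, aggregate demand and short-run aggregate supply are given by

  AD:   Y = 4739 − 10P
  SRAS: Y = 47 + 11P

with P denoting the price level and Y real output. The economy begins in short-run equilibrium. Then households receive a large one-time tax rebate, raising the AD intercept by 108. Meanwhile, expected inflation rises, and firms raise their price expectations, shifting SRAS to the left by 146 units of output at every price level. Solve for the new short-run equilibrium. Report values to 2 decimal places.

P = 235.52, Y = 2491.76

After both shocks: AD is Y = 4847 − 10P and SRAS is Y = 11P − 99.
Setting them equal: 4946 = 21P, so P = 235.52.
Substituting into AD, Y = 2491.76.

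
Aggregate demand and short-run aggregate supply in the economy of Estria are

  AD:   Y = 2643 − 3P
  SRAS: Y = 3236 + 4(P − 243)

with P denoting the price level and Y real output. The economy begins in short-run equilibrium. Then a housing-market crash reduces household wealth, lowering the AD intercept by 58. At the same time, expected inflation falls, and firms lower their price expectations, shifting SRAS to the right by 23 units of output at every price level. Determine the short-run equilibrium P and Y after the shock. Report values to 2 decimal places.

P = 42.57, Y = 2457.29

After both shocks: AD is Y = 2585 − 3P and SRAS is Y = 2287 + 4P.
Setting them equal: 298 = 7P, so P = 42.57.
Substituting into AD, Y = 2457.29.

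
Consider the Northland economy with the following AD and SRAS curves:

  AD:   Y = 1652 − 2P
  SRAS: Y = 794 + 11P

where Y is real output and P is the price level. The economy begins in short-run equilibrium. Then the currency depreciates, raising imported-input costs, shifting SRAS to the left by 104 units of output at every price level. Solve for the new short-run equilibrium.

P = 74, Y = 1504

This is a negative supply shock: SRAS shifts left.
New SRAS: Y = 690 + 11P.
Set AD = SRAS: 1652 − 2P = 690 + 11P, so 962 = 13P and P = 74.
Y = 1652 − 2·74 = 1504.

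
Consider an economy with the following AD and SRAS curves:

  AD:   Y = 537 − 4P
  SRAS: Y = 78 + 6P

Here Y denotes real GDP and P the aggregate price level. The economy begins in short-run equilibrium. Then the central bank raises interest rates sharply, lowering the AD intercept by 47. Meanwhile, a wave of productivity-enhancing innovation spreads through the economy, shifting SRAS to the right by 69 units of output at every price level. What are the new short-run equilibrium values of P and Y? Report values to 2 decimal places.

After both shocks: AD is Y = 490 − 4P and SRAS is Y = 147 + 6P.
Setting them equal: 343 = 10P, so P = 34.30.
Substituting into AD, Y = 352.80.

P = 34.30, Y = 352.80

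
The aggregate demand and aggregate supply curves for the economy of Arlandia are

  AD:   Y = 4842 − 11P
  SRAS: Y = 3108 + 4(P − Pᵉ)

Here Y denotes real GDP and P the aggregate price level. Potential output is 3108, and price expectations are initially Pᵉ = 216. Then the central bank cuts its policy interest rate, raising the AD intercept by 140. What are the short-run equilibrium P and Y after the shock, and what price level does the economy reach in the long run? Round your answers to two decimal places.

AD shifts right: new AD is Y = 4982 − 11P. With Pᵉ = 216, SRAS is Y = 2244 + 4P.
Short run: 4982 − 11P = 2244 + 4P gives 2738 = 15P, so P = 182.53 and Y = 4982 − 11P = 2974.13.
Y = 2974.13 is below potential 3108; expectations adjust and SRAS shifts right until Y = 3108.
Long run: on the new AD curve, 3108 = 4982 − 11P gives P = 170.36.

Short run: P = 182.53, Y = 2974.13. Long run: P = 170.36.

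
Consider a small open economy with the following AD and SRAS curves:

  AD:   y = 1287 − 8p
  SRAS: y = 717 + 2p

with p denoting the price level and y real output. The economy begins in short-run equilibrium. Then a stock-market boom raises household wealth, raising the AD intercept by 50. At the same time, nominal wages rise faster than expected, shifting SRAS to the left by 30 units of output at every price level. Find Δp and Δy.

Δp = +8, Δy = -14

After both shocks: AD is y = 1337 − 8p and SRAS is y = 687 + 2p.
Setting them equal: 650 = 10p, so p = 65.
y = 1337 − 8·65 = 817.
Initially p = 57, y = 831, so Δp = +8 and Δy = -14.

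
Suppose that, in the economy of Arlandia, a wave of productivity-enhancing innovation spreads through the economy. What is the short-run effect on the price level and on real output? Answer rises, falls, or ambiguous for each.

Price level: falls; output: rises

This is a favourable supply shock: SRAS shifts right.
Moving along the downward-sloping AD curve, P falls and Y rises.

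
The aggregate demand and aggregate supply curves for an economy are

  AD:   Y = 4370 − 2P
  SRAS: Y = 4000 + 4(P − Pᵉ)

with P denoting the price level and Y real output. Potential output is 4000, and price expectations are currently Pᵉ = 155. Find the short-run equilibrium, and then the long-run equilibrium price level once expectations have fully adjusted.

Short run: with Pᵉ = 155, SRAS is Y = 3380 + 4P. Setting AD = SRAS gives 990 = 6P, so P = 165 and Y = 4370 − 2·165 = 4040.
Output 4040 is above potential 4000, so over time expected prices rise and SRAS shifts left until Y returns to 4000.
Long run: Y = 4000 on the AD curve gives 4000 = 4370 − 2P, so P = 185.

Short run: P = 165, Y = 4040. Long run: P = 185.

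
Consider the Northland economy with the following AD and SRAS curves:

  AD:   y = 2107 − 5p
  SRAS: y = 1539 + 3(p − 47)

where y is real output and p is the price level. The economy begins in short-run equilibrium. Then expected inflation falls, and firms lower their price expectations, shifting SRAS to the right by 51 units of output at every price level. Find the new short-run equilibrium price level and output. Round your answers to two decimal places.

p = 82.25, y = 1695.75

This is a positive supply shock: SRAS shifts right.
New SRAS: y = 1449 + 3p.
Set AD = SRAS: 2107 − 5p = 1449 + 3p, so 658 = 8p and p = 82.25.
Substituting into AD, y = 1695.75.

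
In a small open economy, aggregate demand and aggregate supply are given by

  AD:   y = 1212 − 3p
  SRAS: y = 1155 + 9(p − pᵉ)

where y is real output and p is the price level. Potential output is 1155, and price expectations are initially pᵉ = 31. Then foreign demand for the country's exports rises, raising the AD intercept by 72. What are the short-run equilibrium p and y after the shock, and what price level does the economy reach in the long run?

Short run: p = 34, y = 1182. Long run: p = 43.

AD shifts right: new AD is y = 1284 − 3p. With pᵉ = 31, SRAS is y = 876 + 9p.
Short run: 1284 − 3p = 876 + 9p gives 408 = 12p, so p = 34 and y = 1284 − 3·34 = 1182.
y = 1182 is above potential 1155; expectations adjust and SRAS shifts left until y = 1155.
Long run: on the new AD curve, 1155 = 1284 − 3p gives p = 43.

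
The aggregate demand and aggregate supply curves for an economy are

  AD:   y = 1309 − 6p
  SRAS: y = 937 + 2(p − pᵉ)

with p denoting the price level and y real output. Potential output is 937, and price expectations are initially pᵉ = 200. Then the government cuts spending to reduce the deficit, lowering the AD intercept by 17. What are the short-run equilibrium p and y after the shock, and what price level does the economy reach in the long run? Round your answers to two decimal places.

AD shifts left: new AD is y = 1292 − 6p. With pᵉ = 200, SRAS is y = 537 + 2p.
Short run: 1292 − 6p = 537 + 2p gives 755 = 8p, so p = 94.38 and y = 1292 − 6p = 725.75.
y = 725.75 is below potential 937; expectations adjust and SRAS shifts right until y = 937.
Long run: on the new AD curve, 937 = 1292 − 6p gives p = 59.17.

Short run: p = 94.38, y = 725.75. Long run: p = 59.17.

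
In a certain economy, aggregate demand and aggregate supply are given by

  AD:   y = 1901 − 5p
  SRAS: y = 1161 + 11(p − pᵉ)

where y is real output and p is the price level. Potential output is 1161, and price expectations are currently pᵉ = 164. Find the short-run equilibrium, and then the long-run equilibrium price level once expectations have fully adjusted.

Short run: with pᵉ = 164, SRAS is y = 11p − 643. Setting AD = SRAS gives 2544 = 16p, so p = 159 and y = 1901 − 5·159 = 1106.
Output 1106 is below potential 1161, so over time expected prices fall and SRAS shifts right until y returns to 1161.
Long run: y = 1161 on the AD curve gives 1161 = 1901 − 5p, so p = 148.

Short run: p = 159, y = 1106. Long run: p = 148.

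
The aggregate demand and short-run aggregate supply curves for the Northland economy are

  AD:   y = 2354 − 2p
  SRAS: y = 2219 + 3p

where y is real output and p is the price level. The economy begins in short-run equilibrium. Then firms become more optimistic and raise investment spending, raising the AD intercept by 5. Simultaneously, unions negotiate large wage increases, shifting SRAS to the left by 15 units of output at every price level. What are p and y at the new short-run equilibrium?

After both shocks: AD is y = 2359 − 2p and SRAS is y = 2204 + 3p.
Setting them equal: 155 = 5p, so p = 31.
y = 2359 − 2·31 = 2297.

p = 31, y = 2297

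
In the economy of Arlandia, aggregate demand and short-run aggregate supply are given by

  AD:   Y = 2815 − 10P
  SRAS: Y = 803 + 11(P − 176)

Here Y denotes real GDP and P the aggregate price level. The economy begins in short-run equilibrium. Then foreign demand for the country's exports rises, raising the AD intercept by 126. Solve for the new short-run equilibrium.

This is a positive demand shock: AD shifts right.
New AD: Y = 2941 − 10P.
SRAS can be written Y = 11P − 1133.
Set AD = SRAS: 2941 − 10P = 11P − 1133, so 4074 = 21P and P = 194.
Y = 2941 − 10·194 = 1001.

P = 194, Y = 1001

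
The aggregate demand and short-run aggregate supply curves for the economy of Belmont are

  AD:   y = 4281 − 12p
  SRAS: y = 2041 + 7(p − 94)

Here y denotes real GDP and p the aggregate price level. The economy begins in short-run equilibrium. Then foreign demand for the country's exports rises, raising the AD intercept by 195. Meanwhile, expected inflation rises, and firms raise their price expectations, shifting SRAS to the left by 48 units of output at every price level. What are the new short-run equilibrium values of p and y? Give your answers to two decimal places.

p = 165.32, y = 2492.21

After both shocks: AD is y = 4476 − 12p and SRAS is y = 1335 + 7p.
Setting them equal: 3141 = 19p, so p = 165.32.
Substituting into AD, y = 2492.21.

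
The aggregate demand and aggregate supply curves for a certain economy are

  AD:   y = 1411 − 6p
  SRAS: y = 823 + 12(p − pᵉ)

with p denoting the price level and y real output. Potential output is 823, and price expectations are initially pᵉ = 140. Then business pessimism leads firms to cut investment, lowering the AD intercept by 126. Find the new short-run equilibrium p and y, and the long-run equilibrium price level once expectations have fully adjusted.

Short run: p = 119, y = 571. Long run: p = 77.

AD shifts left: new AD is y = 1285 − 6p. With pᵉ = 140, SRAS is y = 12p − 857.
Short run: 1285 − 6p = 12p − 857 gives 2142 = 18p, so p = 119 and y = 1285 − 6·119 = 571.
y = 571 is below potential 823; expectations adjust and SRAS shifts right until y = 823.
Long run: on the new AD curve, 823 = 1285 − 6p gives p = 77.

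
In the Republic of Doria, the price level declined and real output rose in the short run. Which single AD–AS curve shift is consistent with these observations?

SRAS shifted right

P fell and Y rose. An AD shift moves P and Y in the same direction; an SRAS shift moves them in opposite directions.
Here P and Y moved in opposite directions, so the SRAS curve shifted.
Since Y rose, SRAS shifted right.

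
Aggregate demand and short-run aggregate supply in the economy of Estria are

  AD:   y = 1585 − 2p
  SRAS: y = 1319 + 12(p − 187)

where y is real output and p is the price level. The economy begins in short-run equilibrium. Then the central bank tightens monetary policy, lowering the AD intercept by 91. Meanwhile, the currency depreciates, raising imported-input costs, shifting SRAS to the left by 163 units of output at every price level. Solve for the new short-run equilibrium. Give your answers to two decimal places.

After both shocks: AD is y = 1494 − 2p and SRAS is y = 12p − 1088.
Setting them equal: 2582 = 14p, so p = 184.43.
Substituting into AD, y = 1125.14.

p = 184.43, y = 1125.14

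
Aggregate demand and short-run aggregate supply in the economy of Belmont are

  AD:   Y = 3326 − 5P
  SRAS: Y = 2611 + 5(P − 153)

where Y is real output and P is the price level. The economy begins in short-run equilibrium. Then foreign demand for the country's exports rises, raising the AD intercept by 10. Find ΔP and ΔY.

This is a positive demand shock: AD shifts right.
New AD: Y = 3336 − 5P.
SRAS can be written Y = 1846 + 5P.
Set AD = SRAS: 3336 − 5P = 1846 + 5P, so 1490 = 10P and P = 149.
Y = 3336 − 5·149 = 2591.
Initially P = 148, Y = 2586, so ΔP = +1 and ΔY = +5.

ΔP = +1, ΔY = +5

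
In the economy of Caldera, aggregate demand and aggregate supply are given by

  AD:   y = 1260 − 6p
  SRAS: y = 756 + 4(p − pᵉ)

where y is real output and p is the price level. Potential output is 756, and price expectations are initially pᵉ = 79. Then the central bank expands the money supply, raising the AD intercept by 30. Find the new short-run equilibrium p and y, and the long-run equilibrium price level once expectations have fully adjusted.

AD shifts right: new AD is y = 1290 − 6p. With pᵉ = 79, SRAS is y = 440 + 4p.
Short run: 1290 − 6p = 440 + 4p gives 850 = 10p, so p = 85 and y = 1290 − 6·85 = 780.
y = 780 is above potential 756; expectations adjust and SRAS shifts left until y = 756.
Long run: on the new AD curve, 756 = 1290 − 6p gives p = 89.

Short run: p = 85, y = 780. Long run: p = 89.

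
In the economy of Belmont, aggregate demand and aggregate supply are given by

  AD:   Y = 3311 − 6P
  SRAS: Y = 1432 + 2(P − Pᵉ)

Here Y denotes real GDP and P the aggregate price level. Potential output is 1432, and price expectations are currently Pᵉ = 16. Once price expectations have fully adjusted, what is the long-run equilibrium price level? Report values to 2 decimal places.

Long-run P = 313.17

Short run: with Pᵉ = 16, SRAS is Y = 1400 + 2P. Setting AD = SRAS gives 1911 = 8P, so P = 238.88 and Y = 3311 − 6P = 1877.75.
Output 1877.75 is above potential 1432, so over time expected prices rise and SRAS shifts left until Y returns to 1432.
Long run: Y = 1432 on the AD curve gives 1432 = 3311 − 6P, so P = 313.17.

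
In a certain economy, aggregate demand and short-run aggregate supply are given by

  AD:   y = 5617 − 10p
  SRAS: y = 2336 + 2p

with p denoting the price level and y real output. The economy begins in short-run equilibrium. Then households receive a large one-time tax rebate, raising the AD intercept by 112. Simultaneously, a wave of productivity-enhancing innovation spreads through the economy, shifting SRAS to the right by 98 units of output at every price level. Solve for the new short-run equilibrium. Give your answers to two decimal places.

After both shocks: AD is y = 5729 − 10p and SRAS is y = 2434 + 2p.
Setting them equal: 3295 = 12p, so p = 274.58.
Substituting into AD, y = 2983.17.

p = 274.58, y = 2983.17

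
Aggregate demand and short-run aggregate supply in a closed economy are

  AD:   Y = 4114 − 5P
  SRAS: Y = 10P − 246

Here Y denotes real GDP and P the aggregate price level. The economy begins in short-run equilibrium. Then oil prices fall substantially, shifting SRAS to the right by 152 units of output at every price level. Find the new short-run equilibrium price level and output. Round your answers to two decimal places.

P = 280.53, Y = 2711.33

This is a positive supply shock: SRAS shifts right.
New SRAS: Y = 10P − 94.
Set AD = SRAS: 4114 − 5P = 10P − 94, so 4208 = 15P and P = 280.53.
Substituting into AD, Y = 2711.33.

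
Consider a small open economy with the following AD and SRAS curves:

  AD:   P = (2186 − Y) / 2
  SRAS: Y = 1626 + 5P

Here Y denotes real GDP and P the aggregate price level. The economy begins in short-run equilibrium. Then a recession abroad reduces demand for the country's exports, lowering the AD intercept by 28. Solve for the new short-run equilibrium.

This is a negative demand shock: AD shifts left.
New AD: Y = 2158 − 2P.
Set AD = SRAS: 2158 − 2P = 1626 + 5P, so 532 = 7P and P = 76.
Y = 2158 − 2·76 = 2006.

P = 76, Y = 2006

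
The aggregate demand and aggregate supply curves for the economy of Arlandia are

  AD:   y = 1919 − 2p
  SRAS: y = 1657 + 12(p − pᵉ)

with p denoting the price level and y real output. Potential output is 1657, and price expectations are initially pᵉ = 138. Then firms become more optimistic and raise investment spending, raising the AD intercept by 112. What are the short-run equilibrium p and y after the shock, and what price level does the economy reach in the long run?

Short run: p = 145, y = 1741. Long run: p = 187.

AD shifts right: new AD is y = 2031 − 2p. With pᵉ = 138, SRAS is y = 1 + 12p.
Short run: 2031 − 2p = 1 + 12p gives 2030 = 14p, so p = 145 and y = 2031 − 2·145 = 1741.
y = 1741 is above potential 1657; expectations adjust and SRAS shifts left until y = 1657.
Long run: on the new AD curve, 1657 = 2031 − 2p gives p = 187.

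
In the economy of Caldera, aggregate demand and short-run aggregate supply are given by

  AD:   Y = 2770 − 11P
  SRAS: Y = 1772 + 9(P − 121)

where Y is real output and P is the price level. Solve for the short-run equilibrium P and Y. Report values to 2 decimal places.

P = 104.35, Y = 1622.15

Write SRAS as Y = 1772 + 9P − 1089 = 683 + 9P.
Set AD = SRAS: 2770 − 11P = 683 + 9P, so 2087 = 20P and P = 104.35.
Substituting into AD, Y = 2770 − 11P = 1622.15.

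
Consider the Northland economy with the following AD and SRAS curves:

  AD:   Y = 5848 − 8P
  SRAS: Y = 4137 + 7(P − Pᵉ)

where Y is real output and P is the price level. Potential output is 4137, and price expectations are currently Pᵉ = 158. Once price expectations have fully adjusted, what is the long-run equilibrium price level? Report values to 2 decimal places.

Long-run P = 213.88

Short run: with Pᵉ = 158, SRAS is Y = 3031 + 7P. Setting AD = SRAS gives 2817 = 15P, so P = 187.80 and Y = 5848 − 8P = 4345.60.
Output 4345.60 is above potential 4137, so over time expected prices rise and SRAS shifts left until Y returns to 4137.
Long run: Y = 4137 on the AD curve gives 4137 = 5848 − 8P, so P = 213.88.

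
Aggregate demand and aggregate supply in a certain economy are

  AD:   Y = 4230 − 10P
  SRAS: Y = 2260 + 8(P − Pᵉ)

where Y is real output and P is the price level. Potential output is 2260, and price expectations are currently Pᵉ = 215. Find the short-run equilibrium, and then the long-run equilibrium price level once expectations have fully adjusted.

Short run: P = 205, Y = 2180. Long run: P = 197.

Short run: with Pᵉ = 215, SRAS is Y = 540 + 8P. Setting AD = SRAS gives 3690 = 18P, so P = 205 and Y = 4230 − 10·205 = 2180.
Output 2180 is below potential 2260, so over time expected prices fall and SRAS shifts right until Y returns to 2260.
Long run: Y = 2260 on the AD curve gives 2260 = 4230 − 10P, so P = 197.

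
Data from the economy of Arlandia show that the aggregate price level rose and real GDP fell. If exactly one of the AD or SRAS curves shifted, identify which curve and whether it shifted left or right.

SRAS shifted left

P rose and Y fell. An AD shift moves P and Y in the same direction; an SRAS shift moves them in opposite directions.
Here P and Y moved in opposite directions, so the SRAS curve shifted.
Since Y fell, SRAS shifted left.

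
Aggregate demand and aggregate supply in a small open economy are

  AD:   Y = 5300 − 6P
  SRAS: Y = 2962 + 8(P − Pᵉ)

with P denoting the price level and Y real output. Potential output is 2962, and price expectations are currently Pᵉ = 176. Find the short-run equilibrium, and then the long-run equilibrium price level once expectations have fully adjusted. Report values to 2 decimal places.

Short run: P = 267.57, Y = 3694.57. Long run: P = 389.67.

Short run: with Pᵉ = 176, SRAS is Y = 1554 + 8P. Setting AD = SRAS gives 3746 = 14P, so P = 267.57 and Y = 5300 − 6P = 3694.57.
Output 3694.57 is above potential 2962, so over time expected prices rise and SRAS shifts left until Y returns to 2962.
Long run: Y = 2962 on the AD curve gives 2962 = 5300 − 6P, so P = 389.67.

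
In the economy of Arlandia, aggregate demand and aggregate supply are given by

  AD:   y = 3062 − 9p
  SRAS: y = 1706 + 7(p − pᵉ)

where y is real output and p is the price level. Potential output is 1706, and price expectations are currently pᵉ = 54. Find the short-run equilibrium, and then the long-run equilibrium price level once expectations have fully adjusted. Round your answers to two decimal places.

Short run: p = 108.38, y = 2086.63. Long run: p = 150.67.

Short run: with pᵉ = 54, SRAS is y = 1328 + 7p. Setting AD = SRAS gives 1734 = 16p, so p = 108.38 and y = 3062 − 9p = 2086.63.
Output 2086.63 is above potential 1706, so over time expected prices rise and SRAS shifts left until y returns to 1706.
Long run: y = 1706 on the AD curve gives 1706 = 3062 − 9p, so p = 150.67.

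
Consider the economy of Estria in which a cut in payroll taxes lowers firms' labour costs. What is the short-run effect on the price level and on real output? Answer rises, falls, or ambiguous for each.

Price level: falls; output: rises

This is a favourable supply shock: SRAS shifts right.
Moving along the downward-sloping AD curve, P falls and Y rises.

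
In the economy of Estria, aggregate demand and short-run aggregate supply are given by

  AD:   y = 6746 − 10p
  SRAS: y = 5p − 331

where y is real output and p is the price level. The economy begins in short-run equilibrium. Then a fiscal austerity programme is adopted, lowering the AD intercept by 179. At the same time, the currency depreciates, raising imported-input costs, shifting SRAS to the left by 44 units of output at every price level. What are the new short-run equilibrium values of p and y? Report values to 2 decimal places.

After both shocks: AD is y = 6567 − 10p and SRAS is y = 5p − 375.
Setting them equal: 6942 = 15p, so p = 462.80.
Substituting into AD, y = 1939.00.

p = 462.80, y = 1939.00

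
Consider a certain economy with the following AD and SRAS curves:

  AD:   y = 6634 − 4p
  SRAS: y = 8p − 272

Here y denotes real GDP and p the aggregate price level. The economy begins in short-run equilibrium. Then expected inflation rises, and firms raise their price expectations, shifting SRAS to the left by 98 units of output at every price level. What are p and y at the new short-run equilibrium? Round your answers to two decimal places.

This is a negative supply shock: SRAS shifts left.
New SRAS: y = 8p − 370.
Set AD = SRAS: 6634 − 4p = 8p − 370, so 7004 = 12p and p = 583.67.
Substituting into AD, y = 4299.33.

p = 583.67, y = 4299.33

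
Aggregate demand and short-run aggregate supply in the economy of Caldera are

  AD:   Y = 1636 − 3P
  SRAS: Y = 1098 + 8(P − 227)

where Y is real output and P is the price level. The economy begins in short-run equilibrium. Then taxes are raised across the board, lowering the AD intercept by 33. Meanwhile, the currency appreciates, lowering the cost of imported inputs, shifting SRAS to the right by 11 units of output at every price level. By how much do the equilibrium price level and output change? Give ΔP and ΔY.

After both shocks: AD is Y = 1603 − 3P and SRAS is Y = 8P − 707.
Setting them equal: 2310 = 11P, so P = 210.
Y = 1603 − 3·210 = 973.
Initially P = 214, Y = 994, so ΔP = -4 and ΔY = -21.

ΔP = -4, ΔY = -21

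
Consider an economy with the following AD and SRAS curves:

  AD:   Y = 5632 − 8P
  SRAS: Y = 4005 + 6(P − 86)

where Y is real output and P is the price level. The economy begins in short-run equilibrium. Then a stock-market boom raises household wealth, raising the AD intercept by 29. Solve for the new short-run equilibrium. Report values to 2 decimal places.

This is a positive demand shock: AD shifts right.
New AD: Y = 5661 − 8P.
SRAS can be written Y = 3489 + 6P.
Set AD = SRAS: 5661 − 8P = 3489 + 6P, so 2172 = 14P and P = 155.14.
Substituting into AD, Y = 4419.86.

P = 155.14, Y = 4419.86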